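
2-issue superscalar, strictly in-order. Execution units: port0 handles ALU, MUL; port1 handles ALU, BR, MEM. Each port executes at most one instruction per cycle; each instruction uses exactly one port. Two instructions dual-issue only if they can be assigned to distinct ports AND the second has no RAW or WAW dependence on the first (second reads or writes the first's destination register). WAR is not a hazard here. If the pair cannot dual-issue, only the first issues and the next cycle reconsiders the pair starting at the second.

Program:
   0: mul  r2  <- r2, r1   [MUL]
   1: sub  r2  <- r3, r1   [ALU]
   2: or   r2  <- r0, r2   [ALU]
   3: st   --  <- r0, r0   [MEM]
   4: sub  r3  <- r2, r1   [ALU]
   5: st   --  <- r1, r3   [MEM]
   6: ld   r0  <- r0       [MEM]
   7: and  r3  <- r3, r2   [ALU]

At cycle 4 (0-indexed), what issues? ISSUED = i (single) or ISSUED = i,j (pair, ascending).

ISSUED = 5

#0 head=0: mul.MUL i0 WAW r2
#1 head=1: sub.ALU i1 RAW+WAW r2
#2 head=2: or.ALU+st.MEM i2&i3 dual
#3 head=4: sub.ALU i4 RAW r3
#4 head=5: st.MEM i5 no-port MEM/MEM
#5 head=6: ld.MEM+and.ALU i6&i7 dual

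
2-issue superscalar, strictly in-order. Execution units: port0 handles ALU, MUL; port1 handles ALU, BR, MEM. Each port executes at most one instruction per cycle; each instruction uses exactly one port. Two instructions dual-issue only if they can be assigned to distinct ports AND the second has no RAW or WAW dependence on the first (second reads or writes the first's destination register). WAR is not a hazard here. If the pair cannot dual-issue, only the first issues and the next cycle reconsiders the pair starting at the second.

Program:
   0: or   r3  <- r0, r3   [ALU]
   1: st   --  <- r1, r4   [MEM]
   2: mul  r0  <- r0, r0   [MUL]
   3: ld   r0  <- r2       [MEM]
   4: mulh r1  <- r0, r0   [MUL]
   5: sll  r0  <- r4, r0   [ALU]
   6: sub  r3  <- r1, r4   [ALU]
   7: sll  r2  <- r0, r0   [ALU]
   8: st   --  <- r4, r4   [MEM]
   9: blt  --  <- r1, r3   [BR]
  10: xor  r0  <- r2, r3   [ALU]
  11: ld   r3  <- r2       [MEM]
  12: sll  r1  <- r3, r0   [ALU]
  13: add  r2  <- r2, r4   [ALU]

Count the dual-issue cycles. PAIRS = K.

#0 head=0: or/st i0&i1 2-wide
#1 head=2: mul i2 WAW r0
#2 head=3: ld i3 RAW r0
#3 head=4: mulh/sll i4&i5 2-wide
#4 head=6: sub/sll i6&i7 2-wide
#5 head=8: st i8 no-port MEM/BR
#6 head=9: blt/xor i9&i10 2-wide
#7 head=11: ld i11 RAW r3
#8 head=12: sll/add i12&i13 2-wide

PAIRS = 5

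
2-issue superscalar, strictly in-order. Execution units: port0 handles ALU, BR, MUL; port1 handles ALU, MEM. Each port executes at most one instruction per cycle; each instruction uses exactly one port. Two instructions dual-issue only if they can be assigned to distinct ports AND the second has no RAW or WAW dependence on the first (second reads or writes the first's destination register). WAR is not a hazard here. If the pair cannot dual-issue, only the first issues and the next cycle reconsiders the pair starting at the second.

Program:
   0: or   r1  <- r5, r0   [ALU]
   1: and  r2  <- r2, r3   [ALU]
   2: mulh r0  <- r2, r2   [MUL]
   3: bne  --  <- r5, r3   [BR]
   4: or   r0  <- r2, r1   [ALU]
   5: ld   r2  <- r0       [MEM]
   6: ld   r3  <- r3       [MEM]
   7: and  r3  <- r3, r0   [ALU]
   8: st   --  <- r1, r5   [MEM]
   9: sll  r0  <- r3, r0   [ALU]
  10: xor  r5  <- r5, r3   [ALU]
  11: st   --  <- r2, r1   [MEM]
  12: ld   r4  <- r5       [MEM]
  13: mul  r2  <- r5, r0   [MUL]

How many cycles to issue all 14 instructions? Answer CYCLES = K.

CYCLES = 9

t=0 i0,i1:or.ALU;and.ALU ; dual
t=1 i2:mulh.MUL ; no-port MUL/BR
t=2 i3,i4:bne.BR;or.ALU ; dual
t=3 i5:ld.MEM ; no-port MEM/MEM
t=4 i6:ld.MEM ; RAW+WAW r3
t=5 i7,i8:and.ALU;st.MEM ; dual
t=6 i9,i10:sll.ALU;xor.ALU ; dual
t=7 i11:st.MEM ; no-port MEM/MEM
t=8 i12,i13:ld.MEM;mul.MUL ; dual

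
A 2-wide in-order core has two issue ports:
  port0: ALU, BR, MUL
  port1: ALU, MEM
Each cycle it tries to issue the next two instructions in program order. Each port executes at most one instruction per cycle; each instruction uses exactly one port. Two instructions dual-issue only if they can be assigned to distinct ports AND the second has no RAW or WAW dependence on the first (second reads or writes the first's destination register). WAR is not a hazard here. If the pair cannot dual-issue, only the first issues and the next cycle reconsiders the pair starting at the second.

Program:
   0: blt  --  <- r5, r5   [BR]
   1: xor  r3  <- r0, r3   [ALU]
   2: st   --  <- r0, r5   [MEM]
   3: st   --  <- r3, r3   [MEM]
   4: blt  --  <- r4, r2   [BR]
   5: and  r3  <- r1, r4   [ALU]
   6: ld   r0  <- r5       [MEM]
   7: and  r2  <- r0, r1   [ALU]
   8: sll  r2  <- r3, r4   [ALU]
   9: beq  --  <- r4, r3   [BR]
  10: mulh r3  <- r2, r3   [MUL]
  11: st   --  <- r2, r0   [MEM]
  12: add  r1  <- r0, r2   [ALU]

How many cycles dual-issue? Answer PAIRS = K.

PAIRS = 5

[0] i0,i1  blt.BR xor.ALU  -- dual
[1] i2  st.MEM  -- no-port MEM/MEM
[2] i3,i4  st.MEM blt.BR  -- dual
[3] i5,i6  and.ALU ld.MEM  -- dual
[4] i7  and.ALU  -- WAW r2
[5] i8,i9  sll.ALU beq.BR  -- dual
[6] i10,i11  mulh.MUL st.MEM  -- dual
[7] i12  add.ALU  -- tail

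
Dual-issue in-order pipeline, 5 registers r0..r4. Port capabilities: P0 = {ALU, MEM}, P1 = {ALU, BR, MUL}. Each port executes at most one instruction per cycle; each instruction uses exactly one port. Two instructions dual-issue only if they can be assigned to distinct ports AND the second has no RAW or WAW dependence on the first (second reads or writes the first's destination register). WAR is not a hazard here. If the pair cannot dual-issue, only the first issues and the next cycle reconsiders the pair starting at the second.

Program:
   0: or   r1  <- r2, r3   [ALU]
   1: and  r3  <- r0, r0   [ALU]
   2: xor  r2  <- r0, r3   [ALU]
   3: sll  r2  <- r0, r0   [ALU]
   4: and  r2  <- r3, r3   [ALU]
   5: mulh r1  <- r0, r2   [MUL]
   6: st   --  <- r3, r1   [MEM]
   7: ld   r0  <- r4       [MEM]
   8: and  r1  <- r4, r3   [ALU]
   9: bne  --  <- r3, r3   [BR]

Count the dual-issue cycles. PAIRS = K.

t=0 i0/i1:or;and ; pair
t=1 i2:xor ; WAW r2
t=2 i3:sll ; WAW r2
t=3 i4:and ; RAW r2
t=4 i5:mulh ; RAW r1
t=5 i6:st ; no-port MEM/MEM
t=6 i7/i8:ld;and ; pair
t=7 i9:bne ; tail

PAIRS = 2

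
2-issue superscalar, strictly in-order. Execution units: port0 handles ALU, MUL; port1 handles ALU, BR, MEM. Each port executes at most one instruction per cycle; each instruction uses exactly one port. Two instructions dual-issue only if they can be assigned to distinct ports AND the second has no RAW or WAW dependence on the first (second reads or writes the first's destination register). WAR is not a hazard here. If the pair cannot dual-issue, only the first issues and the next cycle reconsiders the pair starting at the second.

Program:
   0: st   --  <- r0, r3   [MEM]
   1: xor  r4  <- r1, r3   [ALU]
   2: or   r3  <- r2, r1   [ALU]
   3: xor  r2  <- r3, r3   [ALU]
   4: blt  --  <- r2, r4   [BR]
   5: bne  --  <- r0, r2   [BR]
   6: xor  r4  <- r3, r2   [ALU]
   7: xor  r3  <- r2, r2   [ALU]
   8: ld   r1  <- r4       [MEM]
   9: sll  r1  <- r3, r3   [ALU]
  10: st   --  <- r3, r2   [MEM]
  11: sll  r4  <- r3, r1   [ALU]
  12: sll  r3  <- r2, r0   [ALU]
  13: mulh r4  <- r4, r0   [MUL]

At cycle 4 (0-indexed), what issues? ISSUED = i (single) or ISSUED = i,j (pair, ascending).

[0] i0+i1  st/xor  -- 2-wide
[1] i2  or  -- RAW r3
[2] i3  xor  -- RAW r2
[3] i4  blt  -- no-port BR/BR
[4] i5+i6  bne/xor  -- 2-wide
[5] i7+i8  xor/ld  -- 2-wide
[6] i9+i10  sll/st  -- 2-wide
[7] i11+i12  sll/sll  -- 2-wide
[8] i13  mulh  -- tail

ISSUED = 5,6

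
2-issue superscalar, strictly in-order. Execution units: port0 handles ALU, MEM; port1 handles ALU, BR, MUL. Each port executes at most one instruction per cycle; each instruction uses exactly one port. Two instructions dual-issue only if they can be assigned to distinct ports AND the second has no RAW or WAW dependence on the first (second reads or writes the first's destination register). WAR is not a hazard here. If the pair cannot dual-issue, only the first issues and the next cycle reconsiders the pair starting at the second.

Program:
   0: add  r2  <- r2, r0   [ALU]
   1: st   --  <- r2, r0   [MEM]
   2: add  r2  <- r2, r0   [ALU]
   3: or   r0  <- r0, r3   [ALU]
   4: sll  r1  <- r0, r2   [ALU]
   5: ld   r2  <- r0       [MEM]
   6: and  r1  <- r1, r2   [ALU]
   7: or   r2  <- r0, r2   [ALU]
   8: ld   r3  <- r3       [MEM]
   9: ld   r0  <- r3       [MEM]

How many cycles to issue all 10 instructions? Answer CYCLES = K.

CYCLES = 7

  cy0 -> i0 (add) RAW r2
  cy1 -> i1+i2 (st+add) dual
  cy2 -> i3 (or) RAW r0
  cy3 -> i4+i5 (sll+ld) dual
  cy4 -> i6+i7 (and+or) dual
  cy5 -> i8 (ld) no-port MEM/MEM
  cy6 -> i9 (ld) tail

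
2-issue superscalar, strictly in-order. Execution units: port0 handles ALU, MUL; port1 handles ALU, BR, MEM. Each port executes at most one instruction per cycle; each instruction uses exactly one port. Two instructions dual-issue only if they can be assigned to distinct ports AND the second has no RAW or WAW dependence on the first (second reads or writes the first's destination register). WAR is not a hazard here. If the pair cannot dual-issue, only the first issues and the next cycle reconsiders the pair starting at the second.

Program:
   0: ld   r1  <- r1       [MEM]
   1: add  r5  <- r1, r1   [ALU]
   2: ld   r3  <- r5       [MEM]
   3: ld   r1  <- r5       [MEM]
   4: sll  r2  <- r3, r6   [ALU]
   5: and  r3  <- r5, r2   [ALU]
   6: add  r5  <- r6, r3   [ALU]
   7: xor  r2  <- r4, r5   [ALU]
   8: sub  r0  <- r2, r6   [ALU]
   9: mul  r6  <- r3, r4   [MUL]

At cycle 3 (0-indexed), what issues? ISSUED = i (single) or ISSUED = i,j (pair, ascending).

t=0 i0:ld ; RAW r1
t=1 i1:add ; RAW r5
t=2 i2:ld ; no-port MEM/MEM
t=3 i3/i4:ld/sll ; 2-wide
t=4 i5:and ; RAW r3
t=5 i6:add ; RAW r5
t=6 i7:xor ; RAW r2
t=7 i8/i9:sub/mul ; 2-wide

ISSUED = 3,4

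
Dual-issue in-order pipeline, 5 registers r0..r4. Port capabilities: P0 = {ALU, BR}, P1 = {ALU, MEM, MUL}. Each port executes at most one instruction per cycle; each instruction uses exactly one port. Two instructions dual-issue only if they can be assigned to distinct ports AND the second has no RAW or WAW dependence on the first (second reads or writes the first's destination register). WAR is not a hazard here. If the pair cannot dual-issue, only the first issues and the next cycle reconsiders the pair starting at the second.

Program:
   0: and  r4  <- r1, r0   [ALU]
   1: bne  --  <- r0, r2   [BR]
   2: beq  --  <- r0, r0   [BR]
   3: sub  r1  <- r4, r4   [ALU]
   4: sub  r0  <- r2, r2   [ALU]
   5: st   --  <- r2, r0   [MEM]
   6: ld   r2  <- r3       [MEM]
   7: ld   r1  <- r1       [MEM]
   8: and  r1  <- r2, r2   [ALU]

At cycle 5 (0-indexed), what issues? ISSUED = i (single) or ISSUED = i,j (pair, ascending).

#0 head=0: and bne i0/i1 2-wide
#1 head=2: beq sub i2/i3 2-wide
#2 head=4: sub i4 RAW r0
#3 head=5: st i5 no-port MEM/MEM
#4 head=6: ld i6 no-port MEM/MEM
#5 head=7: ld i7 WAW r1
#6 head=8: and i8 tail

ISSUED = 7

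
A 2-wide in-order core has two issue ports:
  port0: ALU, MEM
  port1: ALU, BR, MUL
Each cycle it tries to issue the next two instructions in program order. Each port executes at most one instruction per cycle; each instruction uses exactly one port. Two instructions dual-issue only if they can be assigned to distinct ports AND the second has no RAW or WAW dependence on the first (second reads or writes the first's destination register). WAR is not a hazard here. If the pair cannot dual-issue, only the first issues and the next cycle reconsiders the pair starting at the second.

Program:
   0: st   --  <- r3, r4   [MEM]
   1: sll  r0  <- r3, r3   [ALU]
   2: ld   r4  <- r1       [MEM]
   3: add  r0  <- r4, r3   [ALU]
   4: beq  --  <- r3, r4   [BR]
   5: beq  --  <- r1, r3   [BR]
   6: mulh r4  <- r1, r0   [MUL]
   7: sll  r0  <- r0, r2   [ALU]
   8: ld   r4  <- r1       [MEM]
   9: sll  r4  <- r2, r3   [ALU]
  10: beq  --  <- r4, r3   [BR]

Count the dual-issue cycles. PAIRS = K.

PAIRS = 3

[0] i0&i1  st+sll  -- dual
[1] i2  ld  -- RAW r4
[2] i3&i4  add+beq  -- dual
[3] i5  beq  -- no-port BR/MUL
[4] i6&i7  mulh+sll  -- dual
[5] i8  ld  -- WAW r4
[6] i9  sll  -- RAW r4
[7] i10  beq  -- tail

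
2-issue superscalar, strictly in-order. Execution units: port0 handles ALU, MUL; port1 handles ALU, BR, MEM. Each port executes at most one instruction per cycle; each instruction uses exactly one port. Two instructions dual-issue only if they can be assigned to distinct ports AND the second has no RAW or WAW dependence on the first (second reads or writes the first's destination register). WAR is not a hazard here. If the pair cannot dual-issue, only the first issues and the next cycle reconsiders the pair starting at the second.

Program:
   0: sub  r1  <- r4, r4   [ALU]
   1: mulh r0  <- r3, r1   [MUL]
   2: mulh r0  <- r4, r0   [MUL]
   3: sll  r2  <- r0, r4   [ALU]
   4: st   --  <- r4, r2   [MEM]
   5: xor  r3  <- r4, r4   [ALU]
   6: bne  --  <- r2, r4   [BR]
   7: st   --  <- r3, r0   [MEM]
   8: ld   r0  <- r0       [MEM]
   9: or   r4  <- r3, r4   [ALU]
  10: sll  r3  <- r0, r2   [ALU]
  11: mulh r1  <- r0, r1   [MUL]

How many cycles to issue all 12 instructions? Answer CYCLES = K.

  cy0 -> i0 (sub.ALU) RAW r1
  cy1 -> i1 (mulh.MUL) no-port MUL/MUL
  cy2 -> i2 (mulh.MUL) RAW r0
  cy3 -> i3 (sll.ALU) RAW r2
  cy4 -> i4,i5 (st.MEM;xor.ALU) pair
  cy5 -> i6 (bne.BR) no-port BR/MEM
  cy6 -> i7 (st.MEM) no-port MEM/MEM
  cy7 -> i8,i9 (ld.MEM;or.ALU) pair
  cy8 -> i10,i11 (sll.ALU;mulh.MUL) pair

CYCLES = 9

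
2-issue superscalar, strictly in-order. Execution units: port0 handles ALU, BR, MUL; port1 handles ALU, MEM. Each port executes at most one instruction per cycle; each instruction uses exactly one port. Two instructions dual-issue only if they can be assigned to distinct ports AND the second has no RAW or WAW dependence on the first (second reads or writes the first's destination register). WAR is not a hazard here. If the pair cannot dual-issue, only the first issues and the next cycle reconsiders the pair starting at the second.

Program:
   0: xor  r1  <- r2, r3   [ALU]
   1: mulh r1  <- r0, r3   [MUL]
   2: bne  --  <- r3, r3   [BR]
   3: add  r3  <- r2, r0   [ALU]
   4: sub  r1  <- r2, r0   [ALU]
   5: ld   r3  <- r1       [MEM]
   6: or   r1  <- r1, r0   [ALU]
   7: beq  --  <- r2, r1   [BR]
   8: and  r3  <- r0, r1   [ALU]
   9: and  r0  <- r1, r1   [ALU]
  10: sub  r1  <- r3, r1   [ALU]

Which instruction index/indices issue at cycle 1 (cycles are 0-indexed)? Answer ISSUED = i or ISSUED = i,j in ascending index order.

c0: i0 xor  WAW r1
c1: i1 mulh  no-port MUL/BR
c2: i2/i3 bne;add  pair
c3: i4 sub  RAW r1
c4: i5/i6 ld;or  pair
c5: i7/i8 beq;and  pair
c6: i9/i10 and;sub  pair

ISSUED = 1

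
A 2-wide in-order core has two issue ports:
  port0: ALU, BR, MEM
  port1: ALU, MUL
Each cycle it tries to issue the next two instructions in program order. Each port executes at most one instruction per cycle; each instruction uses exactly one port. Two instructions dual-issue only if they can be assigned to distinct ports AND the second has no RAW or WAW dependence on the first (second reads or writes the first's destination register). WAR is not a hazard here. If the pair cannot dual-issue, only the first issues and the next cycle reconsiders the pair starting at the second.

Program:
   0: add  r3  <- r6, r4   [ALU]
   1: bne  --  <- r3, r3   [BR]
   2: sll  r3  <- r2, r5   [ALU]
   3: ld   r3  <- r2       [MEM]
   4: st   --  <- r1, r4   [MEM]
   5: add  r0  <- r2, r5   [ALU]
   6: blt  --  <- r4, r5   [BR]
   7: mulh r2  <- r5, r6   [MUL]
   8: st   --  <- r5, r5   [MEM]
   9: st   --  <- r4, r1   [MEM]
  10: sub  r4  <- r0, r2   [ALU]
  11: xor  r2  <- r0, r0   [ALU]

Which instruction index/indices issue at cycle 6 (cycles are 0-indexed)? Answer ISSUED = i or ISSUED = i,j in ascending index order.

  cy0 -> i0 (add) RAW r3
  cy1 -> i1,i2 (bne+sll) pair
  cy2 -> i3 (ld) no-port MEM/MEM
  cy3 -> i4,i5 (st+add) pair
  cy4 -> i6,i7 (blt+mulh) pair
  cy5 -> i8 (st) no-port MEM/MEM
  cy6 -> i9,i10 (st+sub) pair
  cy7 -> i11 (xor) tail

ISSUED = 9,10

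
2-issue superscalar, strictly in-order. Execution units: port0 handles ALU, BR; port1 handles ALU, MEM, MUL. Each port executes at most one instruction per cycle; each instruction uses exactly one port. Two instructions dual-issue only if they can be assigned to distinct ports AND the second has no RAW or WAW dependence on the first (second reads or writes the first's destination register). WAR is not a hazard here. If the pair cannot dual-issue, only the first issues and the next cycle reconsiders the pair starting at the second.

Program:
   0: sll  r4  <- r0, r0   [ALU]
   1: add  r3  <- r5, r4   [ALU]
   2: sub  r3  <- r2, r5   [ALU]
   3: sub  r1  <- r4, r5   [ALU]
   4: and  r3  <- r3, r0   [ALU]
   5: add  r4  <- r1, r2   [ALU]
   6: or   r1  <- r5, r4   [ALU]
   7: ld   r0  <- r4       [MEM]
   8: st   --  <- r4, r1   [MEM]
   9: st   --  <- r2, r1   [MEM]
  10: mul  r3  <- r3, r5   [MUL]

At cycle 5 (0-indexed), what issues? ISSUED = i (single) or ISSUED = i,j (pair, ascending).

[0] i0  sll  -- RAW r4
[1] i1  add  -- WAW r3
[2] i2&i3  sub;sub  -- dual
[3] i4&i5  and;add  -- dual
[4] i6&i7  or;ld  -- dual
[5] i8  st  -- no-port MEM/MEM
[6] i9  st  -- no-port MEM/MUL
[7] i10  mul  -- tail

ISSUED = 8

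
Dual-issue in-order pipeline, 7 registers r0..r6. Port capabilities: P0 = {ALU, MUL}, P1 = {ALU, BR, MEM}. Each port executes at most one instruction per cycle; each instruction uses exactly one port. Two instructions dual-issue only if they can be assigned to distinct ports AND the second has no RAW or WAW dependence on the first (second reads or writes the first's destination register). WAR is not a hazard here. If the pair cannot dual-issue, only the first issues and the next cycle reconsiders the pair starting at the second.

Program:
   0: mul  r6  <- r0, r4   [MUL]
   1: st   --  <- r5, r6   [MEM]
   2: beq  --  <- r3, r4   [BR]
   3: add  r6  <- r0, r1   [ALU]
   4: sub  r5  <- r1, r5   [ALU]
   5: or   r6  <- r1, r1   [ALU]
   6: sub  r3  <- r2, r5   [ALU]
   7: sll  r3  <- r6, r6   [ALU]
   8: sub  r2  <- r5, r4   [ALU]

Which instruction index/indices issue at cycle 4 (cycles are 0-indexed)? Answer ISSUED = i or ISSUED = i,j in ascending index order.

c0: i0 mul.MUL  RAW r6
c1: i1 st.MEM  no-port MEM/BR
c2: i2&i3 beq.BR add.ALU  2-wide
c3: i4&i5 sub.ALU or.ALU  2-wide
c4: i6 sub.ALU  WAW r3
c5: i7&i8 sll.ALU sub.ALU  2-wide

ISSUED = 6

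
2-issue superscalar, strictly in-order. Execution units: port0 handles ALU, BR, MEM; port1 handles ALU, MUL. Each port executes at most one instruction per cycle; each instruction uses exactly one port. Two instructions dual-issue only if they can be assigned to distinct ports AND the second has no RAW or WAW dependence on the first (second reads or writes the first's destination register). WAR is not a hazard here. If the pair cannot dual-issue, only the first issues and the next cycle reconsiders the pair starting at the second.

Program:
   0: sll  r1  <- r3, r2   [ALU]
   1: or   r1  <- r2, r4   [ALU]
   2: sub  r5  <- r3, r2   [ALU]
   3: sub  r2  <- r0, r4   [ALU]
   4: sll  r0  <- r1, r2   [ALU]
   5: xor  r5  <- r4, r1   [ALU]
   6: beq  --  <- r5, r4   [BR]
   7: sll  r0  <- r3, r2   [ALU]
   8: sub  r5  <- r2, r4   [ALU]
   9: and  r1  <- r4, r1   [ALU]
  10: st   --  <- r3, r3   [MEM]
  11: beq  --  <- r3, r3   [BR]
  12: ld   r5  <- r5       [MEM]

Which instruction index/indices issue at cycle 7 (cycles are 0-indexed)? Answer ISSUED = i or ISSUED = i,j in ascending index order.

ISSUED = 11

#0 head=0: sll.ALU i0 WAW r1
#1 head=1: or.ALU+sub.ALU i1+i2 dual
#2 head=3: sub.ALU i3 RAW r2
#3 head=4: sll.ALU+xor.ALU i4+i5 dual
#4 head=6: beq.BR+sll.ALU i6+i7 dual
#5 head=8: sub.ALU+and.ALU i8+i9 dual
#6 head=10: st.MEM i10 no-port MEM/BR
#7 head=11: beq.BR i11 no-port BR/MEM
#8 head=12: ld.MEM i12 tail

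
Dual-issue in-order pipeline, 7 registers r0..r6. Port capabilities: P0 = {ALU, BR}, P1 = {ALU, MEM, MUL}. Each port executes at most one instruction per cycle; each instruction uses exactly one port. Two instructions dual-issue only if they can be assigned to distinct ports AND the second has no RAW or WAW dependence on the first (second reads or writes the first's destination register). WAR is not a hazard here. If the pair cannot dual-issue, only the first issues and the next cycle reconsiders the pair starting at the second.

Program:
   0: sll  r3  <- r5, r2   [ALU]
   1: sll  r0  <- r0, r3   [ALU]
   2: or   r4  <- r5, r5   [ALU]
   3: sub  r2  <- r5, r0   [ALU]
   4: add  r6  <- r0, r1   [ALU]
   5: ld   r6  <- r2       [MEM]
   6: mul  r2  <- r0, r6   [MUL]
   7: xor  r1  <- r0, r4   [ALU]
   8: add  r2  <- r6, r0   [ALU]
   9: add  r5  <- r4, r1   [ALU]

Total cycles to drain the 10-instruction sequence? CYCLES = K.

[0] i0  sll  -- RAW r3
[1] i1/i2  sll+or  -- dual
[2] i3/i4  sub+add  -- dual
[3] i5  ld  -- no-port MEM/MUL
[4] i6/i7  mul+xor  -- dual
[5] i8/i9  add+add  -- dual

CYCLES = 6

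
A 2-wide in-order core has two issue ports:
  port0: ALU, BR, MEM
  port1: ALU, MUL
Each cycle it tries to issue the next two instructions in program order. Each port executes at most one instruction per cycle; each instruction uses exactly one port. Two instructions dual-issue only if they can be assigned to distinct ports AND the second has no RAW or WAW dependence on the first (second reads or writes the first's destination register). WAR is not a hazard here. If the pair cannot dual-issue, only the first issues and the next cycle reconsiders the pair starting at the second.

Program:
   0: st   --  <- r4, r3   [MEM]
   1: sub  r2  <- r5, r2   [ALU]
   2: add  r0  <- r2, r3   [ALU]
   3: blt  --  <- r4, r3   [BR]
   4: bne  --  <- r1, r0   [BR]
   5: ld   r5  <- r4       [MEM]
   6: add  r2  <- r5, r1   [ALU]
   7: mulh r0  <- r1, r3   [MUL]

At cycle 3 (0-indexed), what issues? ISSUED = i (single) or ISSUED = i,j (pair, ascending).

  cy0 -> i0,i1 (st.MEM+sub.ALU) pair
  cy1 -> i2,i3 (add.ALU+blt.BR) pair
  cy2 -> i4 (bne.BR) no-port BR/MEM
  cy3 -> i5 (ld.MEM) RAW r5
  cy4 -> i6,i7 (add.ALU+mulh.MUL) pair

ISSUED = 5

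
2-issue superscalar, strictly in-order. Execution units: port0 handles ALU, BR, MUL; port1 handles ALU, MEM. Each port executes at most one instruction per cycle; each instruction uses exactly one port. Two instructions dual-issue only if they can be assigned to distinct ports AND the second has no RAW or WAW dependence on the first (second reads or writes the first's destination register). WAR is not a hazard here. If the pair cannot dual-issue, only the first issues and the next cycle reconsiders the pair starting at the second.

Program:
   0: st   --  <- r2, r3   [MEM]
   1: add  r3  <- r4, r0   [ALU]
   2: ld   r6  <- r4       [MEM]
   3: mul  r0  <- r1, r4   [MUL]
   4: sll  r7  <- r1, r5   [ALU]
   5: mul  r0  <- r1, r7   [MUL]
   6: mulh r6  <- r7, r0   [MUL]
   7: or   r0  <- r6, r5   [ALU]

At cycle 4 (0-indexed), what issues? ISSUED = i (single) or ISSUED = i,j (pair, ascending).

#0 head=0: st.MEM;add.ALU i0&i1 pair
#1 head=2: ld.MEM;mul.MUL i2&i3 pair
#2 head=4: sll.ALU i4 RAW r7
#3 head=5: mul.MUL i5 no-port MUL/MUL
#4 head=6: mulh.MUL i6 RAW r6
#5 head=7: or.ALU i7 tail

ISSUED = 6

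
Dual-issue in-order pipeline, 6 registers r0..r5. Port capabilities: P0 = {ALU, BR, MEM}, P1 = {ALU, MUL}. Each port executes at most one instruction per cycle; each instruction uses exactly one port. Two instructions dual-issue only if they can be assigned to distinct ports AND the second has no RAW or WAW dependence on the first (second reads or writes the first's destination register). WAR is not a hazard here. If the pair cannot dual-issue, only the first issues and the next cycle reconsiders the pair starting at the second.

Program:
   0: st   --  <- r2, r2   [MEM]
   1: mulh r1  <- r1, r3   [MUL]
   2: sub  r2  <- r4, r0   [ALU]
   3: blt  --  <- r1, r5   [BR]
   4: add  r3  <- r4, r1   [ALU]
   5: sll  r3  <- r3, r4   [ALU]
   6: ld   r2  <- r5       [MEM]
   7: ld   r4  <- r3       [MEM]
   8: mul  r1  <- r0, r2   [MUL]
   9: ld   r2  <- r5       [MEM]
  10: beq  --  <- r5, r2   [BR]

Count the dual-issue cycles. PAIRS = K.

  cy0 -> i0+i1 (st.MEM+mulh.MUL) dual
  cy1 -> i2+i3 (sub.ALU+blt.BR) dual
  cy2 -> i4 (add.ALU) RAW+WAW r3
  cy3 -> i5+i6 (sll.ALU+ld.MEM) dual
  cy4 -> i7+i8 (ld.MEM+mul.MUL) dual
  cy5 -> i9 (ld.MEM) no-port MEM/BR
  cy6 -> i10 (beq.BR) tail

PAIRS = 4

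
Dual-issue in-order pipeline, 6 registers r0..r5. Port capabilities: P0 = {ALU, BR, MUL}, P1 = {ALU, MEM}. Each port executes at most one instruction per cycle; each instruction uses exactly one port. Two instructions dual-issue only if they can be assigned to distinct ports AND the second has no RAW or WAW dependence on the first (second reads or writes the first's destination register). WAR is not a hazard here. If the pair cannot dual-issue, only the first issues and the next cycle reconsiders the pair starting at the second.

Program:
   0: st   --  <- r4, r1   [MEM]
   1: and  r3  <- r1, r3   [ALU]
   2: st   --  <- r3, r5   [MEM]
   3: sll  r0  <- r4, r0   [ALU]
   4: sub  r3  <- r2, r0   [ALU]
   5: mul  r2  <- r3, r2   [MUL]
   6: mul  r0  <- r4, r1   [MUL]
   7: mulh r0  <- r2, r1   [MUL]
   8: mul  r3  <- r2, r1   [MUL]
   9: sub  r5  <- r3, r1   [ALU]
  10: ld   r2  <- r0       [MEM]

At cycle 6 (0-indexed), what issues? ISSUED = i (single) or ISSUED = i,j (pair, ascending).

ISSUED = 8

t=0 i0,i1:st+and ; dual
t=1 i2,i3:st+sll ; dual
t=2 i4:sub ; RAW r3
t=3 i5:mul ; no-port MUL/MUL
t=4 i6:mul ; no-port MUL/MUL
t=5 i7:mulh ; no-port MUL/MUL
t=6 i8:mul ; RAW r3
t=7 i9,i10:sub+ld ; dual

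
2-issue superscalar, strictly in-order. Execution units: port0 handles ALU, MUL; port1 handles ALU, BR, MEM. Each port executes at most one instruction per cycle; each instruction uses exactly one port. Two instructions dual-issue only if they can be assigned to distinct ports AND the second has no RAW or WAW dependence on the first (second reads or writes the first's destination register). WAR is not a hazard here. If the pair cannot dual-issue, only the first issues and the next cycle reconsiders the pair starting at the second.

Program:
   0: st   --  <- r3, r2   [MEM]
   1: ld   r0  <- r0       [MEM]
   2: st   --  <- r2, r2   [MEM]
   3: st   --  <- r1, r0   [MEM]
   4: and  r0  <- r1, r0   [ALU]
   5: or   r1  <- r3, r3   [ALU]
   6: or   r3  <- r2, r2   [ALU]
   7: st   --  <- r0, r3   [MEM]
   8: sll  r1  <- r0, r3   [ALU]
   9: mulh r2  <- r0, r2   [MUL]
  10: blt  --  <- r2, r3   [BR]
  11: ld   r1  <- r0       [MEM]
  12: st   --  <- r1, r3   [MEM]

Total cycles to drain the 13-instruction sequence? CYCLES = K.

0. st.MEM @i0  | no-port MEM/MEM
1. ld.MEM @i1  | no-port MEM/MEM
2. st.MEM @i2  | no-port MEM/MEM
3. st.MEM/and.ALU @i3+i4  | 2-wide
4. or.ALU/or.ALU @i5+i6  | 2-wide
5. st.MEM/sll.ALU @i7+i8  | 2-wide
6. mulh.MUL @i9  | RAW r2
7. blt.BR @i10  | no-port BR/MEM
8. ld.MEM @i11  | no-port MEM/MEM
9. st.MEM @i12  | tail

CYCLES = 10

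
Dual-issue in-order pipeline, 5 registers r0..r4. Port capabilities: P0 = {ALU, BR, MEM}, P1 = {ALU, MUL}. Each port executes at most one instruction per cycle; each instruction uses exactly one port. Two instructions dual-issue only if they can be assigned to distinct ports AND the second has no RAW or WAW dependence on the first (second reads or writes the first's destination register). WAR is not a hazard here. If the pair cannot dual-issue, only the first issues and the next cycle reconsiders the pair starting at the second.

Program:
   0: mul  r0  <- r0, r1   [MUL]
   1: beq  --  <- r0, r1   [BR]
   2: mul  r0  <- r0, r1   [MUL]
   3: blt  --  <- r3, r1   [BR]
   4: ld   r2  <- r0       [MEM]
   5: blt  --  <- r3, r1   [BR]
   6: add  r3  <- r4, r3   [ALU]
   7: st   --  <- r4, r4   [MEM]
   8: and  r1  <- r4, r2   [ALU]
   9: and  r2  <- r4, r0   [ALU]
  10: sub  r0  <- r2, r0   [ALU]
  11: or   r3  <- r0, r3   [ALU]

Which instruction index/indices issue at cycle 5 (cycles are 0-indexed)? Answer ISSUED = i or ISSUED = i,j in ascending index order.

  cy0 -> i0 (mul) RAW r0
  cy1 -> i1+i2 (beq;mul) pair
  cy2 -> i3 (blt) no-port BR/MEM
  cy3 -> i4 (ld) no-port MEM/BR
  cy4 -> i5+i6 (blt;add) pair
  cy5 -> i7+i8 (st;and) pair
  cy6 -> i9 (and) RAW r2
  cy7 -> i10 (sub) RAW r0
  cy8 -> i11 (or) tail

ISSUED = 7,8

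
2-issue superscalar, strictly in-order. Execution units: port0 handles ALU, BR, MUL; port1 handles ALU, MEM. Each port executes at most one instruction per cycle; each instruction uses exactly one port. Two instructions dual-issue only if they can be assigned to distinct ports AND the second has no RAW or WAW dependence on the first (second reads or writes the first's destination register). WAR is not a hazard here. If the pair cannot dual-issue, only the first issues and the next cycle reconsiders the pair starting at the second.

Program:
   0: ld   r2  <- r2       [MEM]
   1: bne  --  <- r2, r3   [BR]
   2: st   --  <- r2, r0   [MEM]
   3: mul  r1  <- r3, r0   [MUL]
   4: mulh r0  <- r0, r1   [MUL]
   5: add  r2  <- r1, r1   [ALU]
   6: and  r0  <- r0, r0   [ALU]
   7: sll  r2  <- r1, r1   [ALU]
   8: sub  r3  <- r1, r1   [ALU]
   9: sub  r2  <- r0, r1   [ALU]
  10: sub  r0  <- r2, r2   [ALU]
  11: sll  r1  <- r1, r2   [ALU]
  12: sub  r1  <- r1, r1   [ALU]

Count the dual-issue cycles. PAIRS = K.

PAIRS = 5

  cy0 -> i0 (ld) RAW r2
  cy1 -> i1&i2 (bne st) 2-wide
  cy2 -> i3 (mul) no-port MUL/MUL
  cy3 -> i4&i5 (mulh add) 2-wide
  cy4 -> i6&i7 (and sll) 2-wide
  cy5 -> i8&i9 (sub sub) 2-wide
  cy6 -> i10&i11 (sub sll) 2-wide
  cy7 -> i12 (sub) tail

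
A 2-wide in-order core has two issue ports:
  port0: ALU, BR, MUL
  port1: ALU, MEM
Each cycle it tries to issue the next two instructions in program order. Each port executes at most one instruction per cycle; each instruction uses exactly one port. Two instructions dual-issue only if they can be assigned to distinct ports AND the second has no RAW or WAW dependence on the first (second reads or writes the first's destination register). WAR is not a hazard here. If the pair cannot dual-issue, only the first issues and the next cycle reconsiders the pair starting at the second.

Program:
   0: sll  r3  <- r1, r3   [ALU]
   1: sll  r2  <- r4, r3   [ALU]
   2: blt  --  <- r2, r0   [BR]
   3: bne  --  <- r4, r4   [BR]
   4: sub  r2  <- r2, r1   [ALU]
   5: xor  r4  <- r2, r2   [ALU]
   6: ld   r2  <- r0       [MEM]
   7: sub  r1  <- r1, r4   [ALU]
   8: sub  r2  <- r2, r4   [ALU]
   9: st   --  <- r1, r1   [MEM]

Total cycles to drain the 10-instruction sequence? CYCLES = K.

0. sll @i0  | RAW r3
1. sll @i1  | RAW r2
2. blt @i2  | no-port BR/BR
3. bne+sub @i3&i4  | 2-wide
4. xor+ld @i5&i6  | 2-wide
5. sub+sub @i7&i8  | 2-wide
6. st @i9  | tail

CYCLES = 7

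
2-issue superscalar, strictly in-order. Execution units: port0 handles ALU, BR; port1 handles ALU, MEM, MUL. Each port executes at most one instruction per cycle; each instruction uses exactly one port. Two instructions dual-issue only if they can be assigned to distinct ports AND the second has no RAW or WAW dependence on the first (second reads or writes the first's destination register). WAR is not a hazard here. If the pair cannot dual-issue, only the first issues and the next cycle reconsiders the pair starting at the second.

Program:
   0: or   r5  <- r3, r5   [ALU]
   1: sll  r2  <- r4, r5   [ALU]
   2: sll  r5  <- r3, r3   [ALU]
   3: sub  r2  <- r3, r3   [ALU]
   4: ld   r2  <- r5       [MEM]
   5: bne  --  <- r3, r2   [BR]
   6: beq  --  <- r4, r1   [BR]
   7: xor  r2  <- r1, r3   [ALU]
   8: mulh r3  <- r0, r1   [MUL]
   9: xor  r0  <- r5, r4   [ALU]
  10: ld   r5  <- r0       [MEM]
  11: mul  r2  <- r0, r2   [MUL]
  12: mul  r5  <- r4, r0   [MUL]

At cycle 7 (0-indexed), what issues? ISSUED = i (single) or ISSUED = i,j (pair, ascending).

ISSUED = 10

t=0 i0:or ; RAW r5
t=1 i1/i2:sll/sll ; pair
t=2 i3:sub ; WAW r2
t=3 i4:ld ; RAW r2
t=4 i5:bne ; no-port BR/BR
t=5 i6/i7:beq/xor ; pair
t=6 i8/i9:mulh/xor ; pair
t=7 i10:ld ; no-port MEM/MUL
t=8 i11:mul ; no-port MUL/MUL
t=9 i12:mul ; tail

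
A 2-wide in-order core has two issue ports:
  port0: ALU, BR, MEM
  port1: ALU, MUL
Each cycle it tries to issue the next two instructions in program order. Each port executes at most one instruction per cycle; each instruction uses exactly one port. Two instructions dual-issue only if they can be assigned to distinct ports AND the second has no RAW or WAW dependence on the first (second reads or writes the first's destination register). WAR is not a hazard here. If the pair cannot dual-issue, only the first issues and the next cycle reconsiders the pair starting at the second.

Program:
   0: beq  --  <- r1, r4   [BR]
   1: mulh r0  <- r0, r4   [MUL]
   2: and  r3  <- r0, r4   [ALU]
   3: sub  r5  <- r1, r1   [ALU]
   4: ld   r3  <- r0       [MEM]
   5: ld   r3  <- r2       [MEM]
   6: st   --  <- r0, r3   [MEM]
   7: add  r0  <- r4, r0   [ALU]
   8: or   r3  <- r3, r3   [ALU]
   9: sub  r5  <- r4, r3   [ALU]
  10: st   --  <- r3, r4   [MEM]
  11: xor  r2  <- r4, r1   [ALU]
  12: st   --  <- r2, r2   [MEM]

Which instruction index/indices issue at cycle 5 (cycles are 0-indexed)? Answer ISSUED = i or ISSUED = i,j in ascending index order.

t=0 i0+i1:beq/mulh ; 2-wide
t=1 i2+i3:and/sub ; 2-wide
t=2 i4:ld ; no-port MEM/MEM
t=3 i5:ld ; no-port MEM/MEM
t=4 i6+i7:st/add ; 2-wide
t=5 i8:or ; RAW r3
t=6 i9+i10:sub/st ; 2-wide
t=7 i11:xor ; RAW r2
t=8 i12:st ; tail

ISSUED = 8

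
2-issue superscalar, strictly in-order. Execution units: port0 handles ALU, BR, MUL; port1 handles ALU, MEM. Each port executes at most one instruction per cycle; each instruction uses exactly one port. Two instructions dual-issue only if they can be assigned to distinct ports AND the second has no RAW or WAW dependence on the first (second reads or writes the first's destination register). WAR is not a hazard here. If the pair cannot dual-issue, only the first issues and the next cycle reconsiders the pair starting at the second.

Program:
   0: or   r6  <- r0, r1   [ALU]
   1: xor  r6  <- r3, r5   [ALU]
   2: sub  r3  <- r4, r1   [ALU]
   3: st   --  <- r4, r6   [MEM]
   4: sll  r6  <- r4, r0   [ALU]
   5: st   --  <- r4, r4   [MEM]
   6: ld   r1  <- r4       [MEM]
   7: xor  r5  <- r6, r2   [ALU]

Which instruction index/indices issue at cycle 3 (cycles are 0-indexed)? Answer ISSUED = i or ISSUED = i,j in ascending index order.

[0] i0  or  -- WAW r6
[1] i1+i2  xor sub  -- 2-wide
[2] i3+i4  st sll  -- 2-wide
[3] i5  st  -- no-port MEM/MEM
[4] i6+i7  ld xor  -- 2-wide

ISSUED = 5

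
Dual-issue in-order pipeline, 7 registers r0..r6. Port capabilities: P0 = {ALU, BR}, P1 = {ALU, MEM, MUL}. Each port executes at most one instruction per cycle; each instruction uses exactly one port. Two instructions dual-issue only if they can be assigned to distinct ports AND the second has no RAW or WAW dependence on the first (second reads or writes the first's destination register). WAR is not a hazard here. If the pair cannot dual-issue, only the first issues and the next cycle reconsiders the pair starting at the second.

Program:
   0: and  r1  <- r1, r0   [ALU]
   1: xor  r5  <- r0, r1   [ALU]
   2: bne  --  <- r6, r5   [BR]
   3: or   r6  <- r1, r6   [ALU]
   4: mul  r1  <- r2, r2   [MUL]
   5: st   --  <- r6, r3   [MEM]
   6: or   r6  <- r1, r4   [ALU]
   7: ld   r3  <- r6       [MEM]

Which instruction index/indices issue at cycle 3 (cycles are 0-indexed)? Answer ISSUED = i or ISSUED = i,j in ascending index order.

ISSUED = 4

  cy0 -> i0 (and.ALU) RAW r1
  cy1 -> i1 (xor.ALU) RAW r5
  cy2 -> i2/i3 (bne.BR or.ALU) pair
  cy3 -> i4 (mul.MUL) no-port MUL/MEM
  cy4 -> i5/i6 (st.MEM or.ALU) pair
  cy5 -> i7 (ld.MEM) tail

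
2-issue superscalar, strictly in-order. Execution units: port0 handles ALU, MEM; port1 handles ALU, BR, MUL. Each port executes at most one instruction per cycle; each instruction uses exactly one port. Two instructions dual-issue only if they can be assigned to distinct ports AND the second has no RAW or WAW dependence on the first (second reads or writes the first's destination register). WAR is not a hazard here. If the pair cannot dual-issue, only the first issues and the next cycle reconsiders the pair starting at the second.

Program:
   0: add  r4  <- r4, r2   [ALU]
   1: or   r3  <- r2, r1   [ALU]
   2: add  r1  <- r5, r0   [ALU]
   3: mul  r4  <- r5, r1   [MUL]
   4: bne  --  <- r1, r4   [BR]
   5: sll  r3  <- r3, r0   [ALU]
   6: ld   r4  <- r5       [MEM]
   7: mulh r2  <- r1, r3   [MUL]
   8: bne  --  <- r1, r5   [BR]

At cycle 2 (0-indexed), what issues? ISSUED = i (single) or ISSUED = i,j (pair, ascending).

ISSUED = 3

[0] i0,i1  add.ALU/or.ALU  -- pair
[1] i2  add.ALU  -- RAW r1
[2] i3  mul.MUL  -- no-port MUL/BR
[3] i4,i5  bne.BR/sll.ALU  -- pair
[4] i6,i7  ld.MEM/mulh.MUL  -- pair
[5] i8  bne.BR  -- tail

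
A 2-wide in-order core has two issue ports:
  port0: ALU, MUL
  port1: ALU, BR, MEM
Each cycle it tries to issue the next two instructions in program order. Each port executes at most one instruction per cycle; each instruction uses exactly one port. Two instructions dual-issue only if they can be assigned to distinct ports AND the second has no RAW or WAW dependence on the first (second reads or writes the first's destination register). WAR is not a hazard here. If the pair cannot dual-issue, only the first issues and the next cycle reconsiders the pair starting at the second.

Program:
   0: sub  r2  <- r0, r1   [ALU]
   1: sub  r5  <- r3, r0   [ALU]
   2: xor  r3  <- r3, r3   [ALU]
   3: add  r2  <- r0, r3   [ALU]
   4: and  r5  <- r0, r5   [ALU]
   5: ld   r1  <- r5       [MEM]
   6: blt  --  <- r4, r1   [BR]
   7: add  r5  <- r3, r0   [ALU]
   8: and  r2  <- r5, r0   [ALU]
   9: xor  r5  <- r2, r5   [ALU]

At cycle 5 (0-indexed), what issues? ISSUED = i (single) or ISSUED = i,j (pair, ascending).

ISSUED = 8

0. sub/sub @i0,i1  | 2-wide
1. xor @i2  | RAW r3
2. add/and @i3,i4  | 2-wide
3. ld @i5  | no-port MEM/BR
4. blt/add @i6,i7  | 2-wide
5. and @i8  | RAW r2
6. xor @i9  | tail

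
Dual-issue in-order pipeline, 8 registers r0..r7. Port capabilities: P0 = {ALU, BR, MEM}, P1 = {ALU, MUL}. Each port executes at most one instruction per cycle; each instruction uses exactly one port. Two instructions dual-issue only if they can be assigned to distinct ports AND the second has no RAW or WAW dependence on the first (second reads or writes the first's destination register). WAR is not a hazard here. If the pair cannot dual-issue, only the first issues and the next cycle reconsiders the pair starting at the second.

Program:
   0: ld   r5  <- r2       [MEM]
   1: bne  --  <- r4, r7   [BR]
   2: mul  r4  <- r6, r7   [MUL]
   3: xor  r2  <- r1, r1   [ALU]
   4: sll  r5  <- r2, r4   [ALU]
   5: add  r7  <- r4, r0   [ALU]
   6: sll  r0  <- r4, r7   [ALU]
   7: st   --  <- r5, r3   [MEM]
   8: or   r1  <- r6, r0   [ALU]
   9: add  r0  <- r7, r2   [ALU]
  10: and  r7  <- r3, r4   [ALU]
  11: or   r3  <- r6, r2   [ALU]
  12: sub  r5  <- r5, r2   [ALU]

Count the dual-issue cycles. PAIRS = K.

PAIRS = 5

c0: i0 ld.MEM  no-port MEM/BR
c1: i1/i2 bne.BR;mul.MUL  2-wide
c2: i3 xor.ALU  RAW r2
c3: i4/i5 sll.ALU;add.ALU  2-wide
c4: i6/i7 sll.ALU;st.MEM  2-wide
c5: i8/i9 or.ALU;add.ALU  2-wide
c6: i10/i11 and.ALU;or.ALU  2-wide
c7: i12 sub.ALU  tail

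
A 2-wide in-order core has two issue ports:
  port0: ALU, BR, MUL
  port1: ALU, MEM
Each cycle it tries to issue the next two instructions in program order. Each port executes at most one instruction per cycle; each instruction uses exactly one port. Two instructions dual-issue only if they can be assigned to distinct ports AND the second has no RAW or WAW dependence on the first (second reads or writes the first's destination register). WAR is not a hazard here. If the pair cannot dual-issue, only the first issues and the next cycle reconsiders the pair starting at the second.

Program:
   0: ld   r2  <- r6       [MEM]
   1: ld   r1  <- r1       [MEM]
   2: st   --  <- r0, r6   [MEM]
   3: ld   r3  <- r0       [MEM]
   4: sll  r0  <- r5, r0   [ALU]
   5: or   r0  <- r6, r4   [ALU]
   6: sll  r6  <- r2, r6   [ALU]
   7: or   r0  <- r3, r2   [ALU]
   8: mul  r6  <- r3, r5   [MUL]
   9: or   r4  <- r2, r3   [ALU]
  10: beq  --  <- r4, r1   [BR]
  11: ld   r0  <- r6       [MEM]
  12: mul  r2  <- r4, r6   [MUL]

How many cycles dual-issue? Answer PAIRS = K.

t=0 i0:ld ; no-port MEM/MEM
t=1 i1:ld ; no-port MEM/MEM
t=2 i2:st ; no-port MEM/MEM
t=3 i3&i4:ld sll ; 2-wide
t=4 i5&i6:or sll ; 2-wide
t=5 i7&i8:or mul ; 2-wide
t=6 i9:or ; RAW r4
t=7 i10&i11:beq ld ; 2-wide
t=8 i12:mul ; tail

PAIRS = 4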